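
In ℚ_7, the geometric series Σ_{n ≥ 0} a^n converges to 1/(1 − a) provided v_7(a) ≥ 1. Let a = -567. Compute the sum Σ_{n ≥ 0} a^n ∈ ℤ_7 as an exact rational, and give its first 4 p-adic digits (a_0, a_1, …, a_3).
Σ a^n = 1/(1 − a) = 1/568;  first 4 digits = (1, 3, 4, 3)

v_7(a) = 1 ≥ 1, so the series converges in ℤ_7 to 1/(1 − a) = 1/(1 − (-567)) = 1/568. Expand this rational in ℤ_7: compute digits iteratively via d_i = x_i mod 7, x_{i+1} = (x_i − d_i)/7. The first 4 digits are (1, 3, 4, 3).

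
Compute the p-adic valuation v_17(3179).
v_17(3179) = 2

v_17(n) is the largest exponent k such that 17^k divides n. Factor out: 3179 = 17^2 · 11. (Sign doesn't affect v_p.) So v_17(3179) = 2.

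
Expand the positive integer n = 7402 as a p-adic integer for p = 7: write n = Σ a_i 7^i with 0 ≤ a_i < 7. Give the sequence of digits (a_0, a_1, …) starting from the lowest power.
(a_0, a_1, …) = (3, 0, 4, 0, 3)

Repeated division by 7 gives the digits low-to-high: 7402 = 3 + 4·7^2 + 3·7^4. Digit sequence: (3, 0, 4, 0, 3).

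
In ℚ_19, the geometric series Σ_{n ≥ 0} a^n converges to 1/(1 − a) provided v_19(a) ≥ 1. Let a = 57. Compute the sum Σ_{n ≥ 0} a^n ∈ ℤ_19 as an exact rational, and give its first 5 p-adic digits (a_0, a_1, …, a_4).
Σ a^n = 1/(1 − a) = -1/56;  first 5 digits = (1, 3, 9, 8, 6)

v_19(a) = 1 ≥ 1, so the series converges in ℤ_19 to 1/(1 − a) = 1/(1 − 57) = -1/56. Expand this rational in ℤ_19: compute digits iteratively via d_i = x_i mod 19, x_{i+1} = (x_i − d_i)/19. The first 5 digits are (1, 3, 9, 8, 6).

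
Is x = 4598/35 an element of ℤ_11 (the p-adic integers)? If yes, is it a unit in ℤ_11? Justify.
x ∈ ℤ_11 but not a unit; v_11(x) = 2 > 0

ℤ_11 = {x ∈ ℚ_11 : v_11(x) ≥ 0} and ℤ_11^× = {x ∈ ℤ_11 : v_11(x) = 0}. Here v_11(4598/35) = v_11(num) − v_11(den) = 2; compare against these criteria.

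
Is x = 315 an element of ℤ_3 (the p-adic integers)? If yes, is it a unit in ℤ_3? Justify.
x ∈ ℤ_3 but not a unit; v_3(x) = 2 > 0

ℤ_3 = {x ∈ ℚ_3 : v_3(x) ≥ 0} and ℤ_3^× = {x ∈ ℤ_3 : v_3(x) = 0}. Here v_3(315) = v_3(num) − v_3(den) = 2; compare against these criteria.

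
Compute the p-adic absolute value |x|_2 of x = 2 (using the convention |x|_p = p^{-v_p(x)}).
|2|_2 = 1/2

Step 1 — compute v_2(x) by factoring powers of 2 out of the numerator and denominator: v_2(2) = 1. Step 2 — apply |x|_p = p^{-v_p(x)} = 2^{-1} = 1/2.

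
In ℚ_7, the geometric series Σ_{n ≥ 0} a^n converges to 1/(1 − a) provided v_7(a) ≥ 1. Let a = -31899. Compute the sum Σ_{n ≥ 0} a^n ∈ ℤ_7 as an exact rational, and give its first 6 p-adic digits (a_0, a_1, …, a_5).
Σ a^n = 1/(1 − a) = 1/31900;  first 6 digits = (1, 0, 0, 5, 0, 5)

v_7(a) = 3 ≥ 1, so the series converges in ℤ_7 to 1/(1 − a) = 1/(1 − (-31899)) = 1/31900. Expand this rational in ℤ_7: compute digits iteratively via d_i = x_i mod 7, x_{i+1} = (x_i − d_i)/7. The first 6 digits are (1, 0, 0, 5, 0, 5).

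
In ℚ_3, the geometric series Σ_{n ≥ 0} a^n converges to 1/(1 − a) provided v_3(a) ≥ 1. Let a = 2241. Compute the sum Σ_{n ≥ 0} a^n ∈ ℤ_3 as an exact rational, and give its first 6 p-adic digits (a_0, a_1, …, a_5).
Σ a^n = 1/(1 − a) = -1/2240;  first 6 digits = (1, 0, 0, 2, 0, 0)

v_3(a) = 3 ≥ 1, so the series converges in ℤ_3 to 1/(1 − a) = 1/(1 − 2241) = -1/2240. Expand this rational in ℤ_3: compute digits iteratively via d_i = x_i mod 3, x_{i+1} = (x_i − d_i)/3. The first 6 digits are (1, 0, 0, 2, 0, 0).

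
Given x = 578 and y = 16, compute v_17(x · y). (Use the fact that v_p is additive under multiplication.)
v_17(9248) = 2

v_p(x) = 2 (factor: 578 = 17^2 · 2); v_p(y) = 0 (factor: 16 = 17^0 · 16). Additivity: v_p(xy) = v_p(x) + v_p(y) = 2 + 0 = 2. (Direct check: xy = 9248 = 17^2 · (32).)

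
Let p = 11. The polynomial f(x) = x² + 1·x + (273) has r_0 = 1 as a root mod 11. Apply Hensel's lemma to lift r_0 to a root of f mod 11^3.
r_2 = 1200 (mod 1331)

Hensel: r_{i+1} = r_i − f(r_i)·(f′(r_i))^{-1} mod 11^{i+2}, f′(x) = 2x + 1. Iterate:
  r_0 = 1 (mod 11)
  r_1 = 111 (mod 121)
  r_2 = 1200 (mod 1331)
Final: r = 1200 satisfies f(r) ≡ 0 mod 11^3.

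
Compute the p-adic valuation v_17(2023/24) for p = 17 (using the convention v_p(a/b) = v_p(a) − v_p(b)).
v_17(2023/24) = 2

Factor powers of 17 from the numerator and denominator of the reduced fraction: 2023 = 17^2 · 7 and 24 = 17^0 · 24. Apply v_p(a/b) = v_p(a) − v_p(b): v_17(2023/24) = 2 − 0 = 2.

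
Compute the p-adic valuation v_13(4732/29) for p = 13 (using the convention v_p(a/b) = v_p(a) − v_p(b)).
v_13(4732/29) = 2

Factor powers of 13 from the numerator and denominator of the reduced fraction: 4732 = 13^2 · 28 and 29 = 13^0 · 29. Apply v_p(a/b) = v_p(a) − v_p(b): v_13(4732/29) = 2 − 0 = 2.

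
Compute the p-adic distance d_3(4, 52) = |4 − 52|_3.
d_3(4, 52) = 1/3

Step 1 — x − y = 4 − 52 = -48. Step 2 — v_3(-48) = 1 (factor: -48 = −(3^1 · 16); the sign does not affect v_p). Step 3 — |x − y|_3 = 3^{-1} = 1/3.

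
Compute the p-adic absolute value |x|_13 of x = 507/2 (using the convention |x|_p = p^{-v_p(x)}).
|507/2|_13 = 1/169

Step 1 — compute v_13(x) by factoring powers of 13 out of the numerator and denominator: v_13(507/2) = 2. Step 2 — apply |x|_p = p^{-v_p(x)} = 13^{-2} = 1/169.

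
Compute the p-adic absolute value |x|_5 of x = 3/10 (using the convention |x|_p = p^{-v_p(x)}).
|3/10|_5 = 5

Step 1 — compute v_5(x) by factoring powers of 5 out of the numerator and denominator: v_5(3/10) = -1. Step 2 — apply |x|_p = p^{-v_p(x)} = 5^{1} = 5.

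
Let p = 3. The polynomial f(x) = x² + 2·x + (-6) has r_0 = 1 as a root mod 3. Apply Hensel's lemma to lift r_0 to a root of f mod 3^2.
r_1 = 4 (mod 9)

Hensel: r_{i+1} = r_i − f(r_i)·(f′(r_i))^{-1} mod 3^{i+2}, f′(x) = 2x + 2. Iterate:
  r_0 = 1 (mod 3)
  r_1 = 4 (mod 9)
Final: r = 4 satisfies f(r) ≡ 0 mod 3^2.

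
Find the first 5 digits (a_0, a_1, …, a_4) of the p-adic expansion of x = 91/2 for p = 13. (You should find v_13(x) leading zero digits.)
(a_0, …, a_4) = (0, 10, 6, 6, 6)

v_13(91/2) = 1, so a_0 = ... = a_0 = 0. Factor out: x = 13^1 · u with u = 7/2 a unit in ℤ_13. Expand u iteratively via a_{v+i} = u_i mod 13, u_{i+1} = (u_i − a_{v+i})/13:
  u_0 = 7/2;  a_1 = 10;  u_1 = (u_0 − 10)/13 = -1/2
  u_1 = -1/2;  a_2 = 6;  u_2 = (u_1 − 6)/13 = -1/2
  u_2 = -1/2;  a_3 = 6;  u_3 = (u_2 − 6)/13 = -1/2
  u_3 = -1/2;  a_4 = 6;  u_4 = (u_3 − 6)/13 = -1/2
Digits: (0, 10, 6, 6, 6).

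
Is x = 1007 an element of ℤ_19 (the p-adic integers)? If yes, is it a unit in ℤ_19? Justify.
x ∈ ℤ_19 but not a unit; v_19(x) = 1 > 0

ℤ_19 = {x ∈ ℚ_19 : v_19(x) ≥ 0} and ℤ_19^× = {x ∈ ℤ_19 : v_19(x) = 0}. Here v_19(1007) = v_19(num) − v_19(den) = 1; compare against these criteria.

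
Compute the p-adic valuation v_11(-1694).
v_11(-1694) = 2

v_11(n) is the largest exponent k such that 11^k divides n. Factor out: -1694 = -11^2 · 14. (Sign doesn't affect v_p.) So v_11(-1694) = 2.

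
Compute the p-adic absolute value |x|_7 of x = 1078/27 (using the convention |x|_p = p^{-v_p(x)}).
|1078/27|_7 = 1/49

Step 1 — compute v_7(x) by factoring powers of 7 out of the numerator and denominator: v_7(1078/27) = 2. Step 2 — apply |x|_p = p^{-v_p(x)} = 7^{-2} = 1/49.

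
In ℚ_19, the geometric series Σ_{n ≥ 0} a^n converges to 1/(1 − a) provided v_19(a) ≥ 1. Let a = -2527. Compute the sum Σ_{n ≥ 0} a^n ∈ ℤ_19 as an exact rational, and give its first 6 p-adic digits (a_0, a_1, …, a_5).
Σ a^n = 1/(1 − a) = 1/2528;  first 6 digits = (1, 0, 12, 18, 10, 2)

v_19(a) = 2 ≥ 1, so the series converges in ℤ_19 to 1/(1 − a) = 1/(1 − (-2527)) = 1/2528. Expand this rational in ℤ_19: compute digits iteratively via d_i = x_i mod 19, x_{i+1} = (x_i − d_i)/19. The first 6 digits are (1, 0, 12, 18, 10, 2).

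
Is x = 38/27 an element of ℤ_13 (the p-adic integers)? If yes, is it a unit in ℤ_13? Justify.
x ∈ ℤ_13^× (unit); v_13(x) = 0

ℤ_13 = {x ∈ ℚ_13 : v_13(x) ≥ 0} and ℤ_13^× = {x ∈ ℤ_13 : v_13(x) = 0}. Here v_13(38/27) = v_13(num) − v_13(den) = 0; compare against these criteria.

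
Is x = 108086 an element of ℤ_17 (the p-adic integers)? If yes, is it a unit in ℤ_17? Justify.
x ∈ ℤ_17 but not a unit; v_17(x) = 3 > 0

ℤ_17 = {x ∈ ℚ_17 : v_17(x) ≥ 0} and ℤ_17^× = {x ∈ ℤ_17 : v_17(x) = 0}. Here v_17(108086) = v_17(num) − v_17(den) = 3; compare against these criteria.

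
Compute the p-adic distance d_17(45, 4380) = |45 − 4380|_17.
d_17(45, 4380) = 1/289

Step 1 — x − y = 45 − 4380 = -4335. Step 2 — v_17(-4335) = 2 (factor: -4335 = −(17^2 · 15); the sign does not affect v_p). Step 3 — |x − y|_17 = 17^{-2} = 1/289.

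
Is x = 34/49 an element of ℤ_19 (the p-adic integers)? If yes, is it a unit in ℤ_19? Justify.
x ∈ ℤ_19^× (unit); v_19(x) = 0

ℤ_19 = {x ∈ ℚ_19 : v_19(x) ≥ 0} and ℤ_19^× = {x ∈ ℤ_19 : v_19(x) = 0}. Here v_19(34/49) = v_19(num) − v_19(den) = 0; compare against these criteria.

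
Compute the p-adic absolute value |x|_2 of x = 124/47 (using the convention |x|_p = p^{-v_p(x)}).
|124/47|_2 = 1/4

Step 1 — compute v_2(x) by factoring powers of 2 out of the numerator and denominator: v_2(124/47) = 2. Step 2 — apply |x|_p = p^{-v_p(x)} = 2^{-2} = 1/4.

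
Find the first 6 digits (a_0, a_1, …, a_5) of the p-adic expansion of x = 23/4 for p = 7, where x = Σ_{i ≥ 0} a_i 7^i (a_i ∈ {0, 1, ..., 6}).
(a_0, …, a_5) = (4, 2, 5, 1, 5, 1)

v_7(23/4) = 0 (numerator and denominator both coprime to 7), so x ∈ ℤ_7^×. Compute digits iteratively via a_i = x_i mod 7, x_{i+1} = (x_i − a_i)/7, with x_0 = x:
  x_0 = 23/4;  a_0 = 4;  x_1 = (x_0 − 4)/7 = 1/4
  x_1 = 1/4;  a_1 = 2;  x_2 = (x_1 − 2)/7 = -1/4
  x_2 = -1/4;  a_2 = 5;  x_3 = (x_2 − 5)/7 = -3/4
  x_3 = -3/4;  a_3 = 1;  x_4 = (x_3 − 1)/7 = -1/4
  x_4 = -1/4;  a_4 = 5;  x_5 = (x_4 − 5)/7 = -3/4
  x_5 = -3/4;  a_5 = 1;  x_6 = (x_5 − 1)/7 = -1/4
Digits: (4, 2, 5, 1, 5, 1).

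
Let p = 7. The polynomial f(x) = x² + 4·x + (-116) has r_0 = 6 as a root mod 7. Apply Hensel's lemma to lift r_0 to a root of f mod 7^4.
r_3 = 818 (mod 2401)

Hensel: r_{i+1} = r_i − f(r_i)·(f′(r_i))^{-1} mod 7^{i+2}, f′(x) = 2x + 4. Iterate:
  r_0 = 6 (mod 7)
  r_1 = 34 (mod 49)
  r_2 = 132 (mod 343)
  r_3 = 818 (mod 2401)
Final: r = 818 satisfies f(r) ≡ 0 mod 7^4.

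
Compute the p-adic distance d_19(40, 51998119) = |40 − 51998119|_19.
d_19(40, 51998119) = 1/2476099

Step 1 — x − y = 40 − 51998119 = -51998079. Step 2 — v_19(-51998079) = 5 (factor: -51998079 = −(19^5 · 21); the sign does not affect v_p). Step 3 — |x − y|_19 = 19^{-5} = 1/2476099.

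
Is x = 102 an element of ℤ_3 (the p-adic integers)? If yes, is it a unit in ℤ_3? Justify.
x ∈ ℤ_3 but not a unit; v_3(x) = 1 > 0

ℤ_3 = {x ∈ ℚ_3 : v_3(x) ≥ 0} and ℤ_3^× = {x ∈ ℤ_3 : v_3(x) = 0}. Here v_3(102) = v_3(num) − v_3(den) = 1; compare against these criteria.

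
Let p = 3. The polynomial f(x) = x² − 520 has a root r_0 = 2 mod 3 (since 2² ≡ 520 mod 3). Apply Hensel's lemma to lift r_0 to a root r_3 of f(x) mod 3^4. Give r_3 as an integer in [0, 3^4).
r_3 = 14 (mod 81)

Hensel's recurrence: r_{i+1} = r_i − f(r_i)·(f′(r_i))^{-1} mod 3^{i+2}, with f′(x) = 2x. Iterate:
  r_0 = 2 (mod 3)
  r_1 = 5 (mod 9)
  r_2 = 14 (mod 27)
  r_3 = 14 (mod 81)
Final: r_3 = 14, and one checks f(r_3) ≡ 0 mod 3^4.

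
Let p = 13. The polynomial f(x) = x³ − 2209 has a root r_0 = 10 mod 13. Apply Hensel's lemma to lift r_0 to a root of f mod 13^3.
r_2 = 1726 (mod 2197)

Hensel: r_{i+1} = r_i − f(r_i)/f′(r_i) mod 13^{i+2}, where f′(x) = 3x². Iterate:
  r_0 = 10 (mod 13)
  r_1 = 36 (mod 169)
  r_2 = 1726 (mod 2197)
Final: r = 1726 with f(r) ≡ 0 mod 13^3.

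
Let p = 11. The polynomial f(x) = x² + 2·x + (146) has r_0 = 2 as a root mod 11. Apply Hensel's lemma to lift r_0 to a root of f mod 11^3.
r_2 = 1025 (mod 1331)

Hensel: r_{i+1} = r_i − f(r_i)·(f′(r_i))^{-1} mod 11^{i+2}, f′(x) = 2x + 2. Iterate:
  r_0 = 2 (mod 11)
  r_1 = 57 (mod 121)
  r_2 = 1025 (mod 1331)
Final: r = 1025 satisfies f(r) ≡ 0 mod 11^3.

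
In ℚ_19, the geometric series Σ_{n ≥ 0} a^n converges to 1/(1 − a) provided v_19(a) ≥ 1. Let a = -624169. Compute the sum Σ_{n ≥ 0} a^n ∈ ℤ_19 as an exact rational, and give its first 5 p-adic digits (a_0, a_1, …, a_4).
Σ a^n = 1/(1 − a) = 1/624170;  first 5 digits = (1, 0, 0, 4, 14)

v_19(a) = 3 ≥ 1, so the series converges in ℤ_19 to 1/(1 − a) = 1/(1 − (-624169)) = 1/624170. Expand this rational in ℤ_19: compute digits iteratively via d_i = x_i mod 19, x_{i+1} = (x_i − d_i)/19. The first 5 digits are (1, 0, 0, 4, 14).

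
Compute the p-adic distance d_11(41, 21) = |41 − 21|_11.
d_11(41, 21) = 1

Step 1 — x − y = 41 − 21 = 20. Step 2 — v_11(20) = 0 (factor: 20 = (11^0 · 20); the sign does not affect v_p). Step 3 — |x − y|_11 = 11^{0} = 1.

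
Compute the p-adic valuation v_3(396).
v_3(396) = 2

v_3(n) is the largest exponent k such that 3^k divides n. Factor out: 396 = 3^2 · 44. (Sign doesn't affect v_p.) So v_3(396) = 2.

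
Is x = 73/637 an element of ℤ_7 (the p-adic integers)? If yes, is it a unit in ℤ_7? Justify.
x ∉ ℤ_7 (v_7(x) = -2 < 0)

ℤ_7 = {x ∈ ℚ_7 : v_7(x) ≥ 0} and ℤ_7^× = {x ∈ ℤ_7 : v_7(x) = 0}. Here v_7(73/637) = v_7(num) − v_7(den) = -2; compare against these criteria.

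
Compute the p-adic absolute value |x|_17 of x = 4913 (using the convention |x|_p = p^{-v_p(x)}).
|4913|_17 = 1/4913

Step 1 — compute v_17(x) by factoring powers of 17 out of the numerator and denominator: v_17(4913) = 3. Step 2 — apply |x|_p = p^{-v_p(x)} = 17^{-3} = 1/4913.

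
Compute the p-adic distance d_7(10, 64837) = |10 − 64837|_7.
d_7(10, 64837) = 1/2401

Step 1 — x − y = 10 − 64837 = -64827. Step 2 — v_7(-64827) = 4 (factor: -64827 = −(7^4 · 27); the sign does not affect v_p). Step 3 — |x − y|_7 = 7^{-4} = 1/2401.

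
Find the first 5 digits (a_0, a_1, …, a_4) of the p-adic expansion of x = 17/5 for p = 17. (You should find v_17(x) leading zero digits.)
(a_0, …, a_4) = (0, 7, 3, 10, 13)

v_17(17/5) = 1, so a_0 = ... = a_0 = 0. Factor out: x = 17^1 · u with u = 1/5 a unit in ℤ_17. Expand u iteratively via a_{v+i} = u_i mod 17, u_{i+1} = (u_i − a_{v+i})/17:
  u_0 = 1/5;  a_1 = 7;  u_1 = (u_0 − 7)/17 = -2/5
  u_1 = -2/5;  a_2 = 3;  u_2 = (u_1 − 3)/17 = -1/5
  u_2 = -1/5;  a_3 = 10;  u_3 = (u_2 − 10)/17 = -3/5
  u_3 = -3/5;  a_4 = 13;  u_4 = (u_3 − 13)/17 = -4/5
Digits: (0, 7, 3, 10, 13).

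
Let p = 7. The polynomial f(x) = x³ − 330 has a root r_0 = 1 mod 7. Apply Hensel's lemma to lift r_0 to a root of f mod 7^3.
r_2 = 127 (mod 343)

Hensel: r_{i+1} = r_i − f(r_i)/f′(r_i) mod 7^{i+2}, where f′(x) = 3x². Iterate:
  r_0 = 1 (mod 7)
  r_1 = 29 (mod 49)
  r_2 = 127 (mod 343)
Final: r = 127 with f(r) ≡ 0 mod 7^3.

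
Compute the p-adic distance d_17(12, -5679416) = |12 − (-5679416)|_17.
d_17(12, -5679416) = 1/1419857

Step 1 — x − y = 12 − (-5679416) = 5679428. Step 2 — v_17(5679428) = 5 (factor: 5679428 = (17^5 · 4); the sign does not affect v_p). Step 3 — |x − y|_17 = 17^{-5} = 1/1419857.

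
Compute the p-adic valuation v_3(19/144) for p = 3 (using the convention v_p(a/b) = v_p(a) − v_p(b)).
v_3(19/144) = -2

Factor powers of 3 from the numerator and denominator of the reduced fraction: 19 = 3^0 · 19 and 144 = 3^2 · 16. Apply v_p(a/b) = v_p(a) − v_p(b): v_3(19/144) = 0 − 2 = -2.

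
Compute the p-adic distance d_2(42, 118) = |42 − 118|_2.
d_2(42, 118) = 1/4

Step 1 — x − y = 42 − 118 = -76. Step 2 — v_2(-76) = 2 (factor: -76 = −(2^2 · 19); the sign does not affect v_p). Step 3 — |x − y|_2 = 2^{-2} = 1/4.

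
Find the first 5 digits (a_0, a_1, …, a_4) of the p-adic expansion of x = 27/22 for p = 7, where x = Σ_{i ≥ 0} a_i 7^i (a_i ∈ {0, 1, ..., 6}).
(a_0, …, a_4) = (6, 6, 0, 4, 1)

v_7(27/22) = 0 (numerator and denominator both coprime to 7), so x ∈ ℤ_7^×. Compute digits iteratively via a_i = x_i mod 7, x_{i+1} = (x_i − a_i)/7, with x_0 = x:
  x_0 = 27/22;  a_0 = 6;  x_1 = (x_0 − 6)/7 = -15/22
  x_1 = -15/22;  a_1 = 6;  x_2 = (x_1 − 6)/7 = -21/22
  x_2 = -21/22;  a_2 = 0;  x_3 = (x_2 − 0)/7 = -3/22
  x_3 = -3/22;  a_3 = 4;  x_4 = (x_3 − 4)/7 = -13/22
  x_4 = -13/22;  a_4 = 1;  x_5 = (x_4 − 1)/7 = -5/22
Digits: (6, 6, 0, 4, 1).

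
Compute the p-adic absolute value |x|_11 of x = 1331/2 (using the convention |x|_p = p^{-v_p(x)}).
|1331/2|_11 = 1/1331

Step 1 — compute v_11(x) by factoring powers of 11 out of the numerator and denominator: v_11(1331/2) = 3. Step 2 — apply |x|_p = p^{-v_p(x)} = 11^{-3} = 1/1331.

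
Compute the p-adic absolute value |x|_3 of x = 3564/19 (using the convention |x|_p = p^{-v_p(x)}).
|3564/19|_3 = 1/81

Step 1 — compute v_3(x) by factoring powers of 3 out of the numerator and denominator: v_3(3564/19) = 4. Step 2 — apply |x|_p = p^{-v_p(x)} = 3^{-4} = 1/81.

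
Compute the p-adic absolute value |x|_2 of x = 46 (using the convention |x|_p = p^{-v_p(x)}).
|46|_2 = 1/2

Step 1 — compute v_2(x) by factoring powers of 2 out of the numerator and denominator: v_2(46) = 1. Step 2 — apply |x|_p = p^{-v_p(x)} = 2^{-1} = 1/2.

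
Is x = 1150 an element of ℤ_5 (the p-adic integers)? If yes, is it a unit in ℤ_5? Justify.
x ∈ ℤ_5 but not a unit; v_5(x) = 2 > 0

ℤ_5 = {x ∈ ℚ_5 : v_5(x) ≥ 0} and ℤ_5^× = {x ∈ ℤ_5 : v_5(x) = 0}. Here v_5(1150) = v_5(num) − v_5(den) = 2; compare against these criteria.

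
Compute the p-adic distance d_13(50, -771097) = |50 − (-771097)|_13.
d_13(50, -771097) = 1/28561

Step 1 — x − y = 50 − (-771097) = 771147. Step 2 — v_13(771147) = 4 (factor: 771147 = (13^4 · 27); the sign does not affect v_p). Step 3 — |x − y|_13 = 13^{-4} = 1/28561.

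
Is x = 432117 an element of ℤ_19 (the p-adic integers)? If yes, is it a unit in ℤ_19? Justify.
x ∈ ℤ_19 but not a unit; v_19(x) = 3 > 0

ℤ_19 = {x ∈ ℚ_19 : v_19(x) ≥ 0} and ℤ_19^× = {x ∈ ℤ_19 : v_19(x) = 0}. Here v_19(432117) = v_19(num) − v_19(den) = 3; compare against these criteria.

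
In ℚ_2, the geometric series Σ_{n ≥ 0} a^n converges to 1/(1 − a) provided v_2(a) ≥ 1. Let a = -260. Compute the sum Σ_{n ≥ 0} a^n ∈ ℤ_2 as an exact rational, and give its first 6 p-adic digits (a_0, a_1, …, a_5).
Σ a^n = 1/(1 − a) = 1/261;  first 6 digits = (1, 0, 1, 1, 0, 0)

v_2(a) = 2 ≥ 1, so the series converges in ℤ_2 to 1/(1 − a) = 1/(1 − (-260)) = 1/261. Expand this rational in ℤ_2: compute digits iteratively via d_i = x_i mod 2, x_{i+1} = (x_i − d_i)/2. The first 6 digits are (1, 0, 1, 1, 0, 0).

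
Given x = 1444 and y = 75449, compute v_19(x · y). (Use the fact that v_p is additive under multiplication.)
v_19(108948356) = 5

v_p(x) = 2 (factor: 1444 = 19^2 · 4); v_p(y) = 3 (factor: 75449 = 19^3 · 11). Additivity: v_p(xy) = v_p(x) + v_p(y) = 2 + 3 = 5. (Direct check: xy = 108948356 = 19^5 · (44).)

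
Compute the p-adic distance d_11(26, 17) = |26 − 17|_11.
d_11(26, 17) = 1

Step 1 — x − y = 26 − 17 = 9. Step 2 — v_11(9) = 0 (factor: 9 = (11^0 · 9); the sign does not affect v_p). Step 3 — |x − y|_11 = 11^{0} = 1.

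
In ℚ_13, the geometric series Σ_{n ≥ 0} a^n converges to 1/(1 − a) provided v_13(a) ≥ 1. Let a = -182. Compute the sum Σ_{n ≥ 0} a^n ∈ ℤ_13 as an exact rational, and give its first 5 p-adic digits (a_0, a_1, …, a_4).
Σ a^n = 1/(1 − a) = 1/183;  first 5 digits = (1, 12, 12, 0, 12)

v_13(a) = 1 ≥ 1, so the series converges in ℤ_13 to 1/(1 − a) = 1/(1 − (-182)) = 1/183. Expand this rational in ℤ_13: compute digits iteratively via d_i = x_i mod 13, x_{i+1} = (x_i − d_i)/13. The first 5 digits are (1, 12, 12, 0, 12).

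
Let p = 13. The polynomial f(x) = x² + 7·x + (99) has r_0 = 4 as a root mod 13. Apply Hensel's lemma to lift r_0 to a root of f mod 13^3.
r_2 = 862 (mod 2197)

Hensel: r_{i+1} = r_i − f(r_i)·(f′(r_i))^{-1} mod 13^{i+2}, f′(x) = 2x + 7. Iterate:
  r_0 = 4 (mod 13)
  r_1 = 17 (mod 169)
  r_2 = 862 (mod 2197)
Final: r = 862 satisfies f(r) ≡ 0 mod 13^3.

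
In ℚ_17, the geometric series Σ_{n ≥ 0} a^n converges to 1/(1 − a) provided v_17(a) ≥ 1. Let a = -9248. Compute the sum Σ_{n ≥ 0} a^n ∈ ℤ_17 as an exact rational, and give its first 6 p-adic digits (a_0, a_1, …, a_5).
Σ a^n = 1/(1 − a) = 1/9249;  first 6 digits = (1, 0, 2, 15, 3, 9)

v_17(a) = 2 ≥ 1, so the series converges in ℤ_17 to 1/(1 − a) = 1/(1 − (-9248)) = 1/9249. Expand this rational in ℤ_17: compute digits iteratively via d_i = x_i mod 17, x_{i+1} = (x_i − d_i)/17. The first 6 digits are (1, 0, 2, 15, 3, 9).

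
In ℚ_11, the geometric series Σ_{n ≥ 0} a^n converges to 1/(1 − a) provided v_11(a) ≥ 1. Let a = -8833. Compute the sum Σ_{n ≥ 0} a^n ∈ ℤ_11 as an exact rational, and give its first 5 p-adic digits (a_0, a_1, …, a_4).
Σ a^n = 1/(1 − a) = 1/8834;  first 5 digits = (1, 0, 4, 4, 4)

v_11(a) = 2 ≥ 1, so the series converges in ℤ_11 to 1/(1 − a) = 1/(1 − (-8833)) = 1/8834. Expand this rational in ℤ_11: compute digits iteratively via d_i = x_i mod 11, x_{i+1} = (x_i − d_i)/11. The first 5 digits are (1, 0, 4, 4, 4).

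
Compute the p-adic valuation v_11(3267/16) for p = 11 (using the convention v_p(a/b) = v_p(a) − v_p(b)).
v_11(3267/16) = 2

Factor powers of 11 from the numerator and denominator of the reduced fraction: 3267 = 11^2 · 27 and 16 = 11^0 · 16. Apply v_p(a/b) = v_p(a) − v_p(b): v_11(3267/16) = 2 − 0 = 2.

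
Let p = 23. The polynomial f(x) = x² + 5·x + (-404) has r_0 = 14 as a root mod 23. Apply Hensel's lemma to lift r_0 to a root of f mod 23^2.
r_1 = 451 (mod 529)

Hensel: r_{i+1} = r_i − f(r_i)·(f′(r_i))^{-1} mod 23^{i+2}, f′(x) = 2x + 5. Iterate:
  r_0 = 14 (mod 23)
  r_1 = 451 (mod 529)
Final: r = 451 satisfies f(r) ≡ 0 mod 23^2.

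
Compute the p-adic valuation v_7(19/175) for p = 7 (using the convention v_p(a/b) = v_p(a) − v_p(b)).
v_7(19/175) = -1

Factor powers of 7 from the numerator and denominator of the reduced fraction: 19 = 7^0 · 19 and 175 = 7^1 · 25. Apply v_p(a/b) = v_p(a) − v_p(b): v_7(19/175) = 0 − 1 = -1.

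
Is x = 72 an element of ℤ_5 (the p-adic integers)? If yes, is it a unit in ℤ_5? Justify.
x ∈ ℤ_5^× (unit); v_5(x) = 0

ℤ_5 = {x ∈ ℚ_5 : v_5(x) ≥ 0} and ℤ_5^× = {x ∈ ℤ_5 : v_5(x) = 0}. Here v_5(72) = v_5(num) − v_5(den) = 0; compare against these criteria.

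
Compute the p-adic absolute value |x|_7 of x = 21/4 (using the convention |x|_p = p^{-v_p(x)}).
|21/4|_7 = 1/7

Step 1 — compute v_7(x) by factoring powers of 7 out of the numerator and denominator: v_7(21/4) = 1. Step 2 — apply |x|_p = p^{-v_p(x)} = 7^{-1} = 1/7.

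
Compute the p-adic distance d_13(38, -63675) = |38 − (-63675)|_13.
d_13(38, -63675) = 1/2197

Step 1 — x − y = 38 − (-63675) = 63713. Step 2 — v_13(63713) = 3 (factor: 63713 = (13^3 · 29); the sign does not affect v_p). Step 3 — |x − y|_13 = 13^{-3} = 1/2197.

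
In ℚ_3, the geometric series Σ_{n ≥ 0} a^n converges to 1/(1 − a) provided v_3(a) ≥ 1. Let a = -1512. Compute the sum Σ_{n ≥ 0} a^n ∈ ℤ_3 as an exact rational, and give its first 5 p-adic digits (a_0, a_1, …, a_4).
Σ a^n = 1/(1 − a) = 1/1513;  first 5 digits = (1, 0, 0, 1, 2)

v_3(a) = 3 ≥ 1, so the series converges in ℤ_3 to 1/(1 − a) = 1/(1 − (-1512)) = 1/1513. Expand this rational in ℤ_3: compute digits iteratively via d_i = x_i mod 3, x_{i+1} = (x_i − d_i)/3. The first 5 digits are (1, 0, 0, 1, 2).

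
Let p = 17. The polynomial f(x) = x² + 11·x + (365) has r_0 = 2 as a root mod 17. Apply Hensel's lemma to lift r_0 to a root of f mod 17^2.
r_1 = 53 (mod 289)

Hensel: r_{i+1} = r_i − f(r_i)·(f′(r_i))^{-1} mod 17^{i+2}, f′(x) = 2x + 11. Iterate:
  r_0 = 2 (mod 17)
  r_1 = 53 (mod 289)
Final: r = 53 satisfies f(r) ≡ 0 mod 17^2.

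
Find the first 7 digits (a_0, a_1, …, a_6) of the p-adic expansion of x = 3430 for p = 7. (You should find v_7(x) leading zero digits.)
(a_0, …, a_6) = (0, 0, 0, 3, 1, 0, 0)

v_7(3430) = 3, so a_0 = ... = a_2 = 0. Factor out: x = 7^3 · u with u = 10 a unit in ℤ_7. Expand u iteratively via a_{v+i} = u_i mod 7, u_{i+1} = (u_i − a_{v+i})/7:
  u_0 = 10;  a_3 = 3;  u_1 = (u_0 − 3)/7 = 1
  u_1 = 1;  a_4 = 1;  u_2 = (u_1 − 1)/7 = 0
  u_2 = 0;  a_5 = 0;  u_3 = (u_2 − 0)/7 = 0
  u_3 = 0;  a_6 = 0;  u_4 = (u_3 − 0)/7 = 0
Digits: (0, 0, 0, 3, 1, 0, 0).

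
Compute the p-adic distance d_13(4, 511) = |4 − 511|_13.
d_13(4, 511) = 1/169

Step 1 — x − y = 4 − 511 = -507. Step 2 — v_13(-507) = 2 (factor: -507 = −(13^2 · 3); the sign does not affect v_p). Step 3 — |x − y|_13 = 13^{-2} = 1/169.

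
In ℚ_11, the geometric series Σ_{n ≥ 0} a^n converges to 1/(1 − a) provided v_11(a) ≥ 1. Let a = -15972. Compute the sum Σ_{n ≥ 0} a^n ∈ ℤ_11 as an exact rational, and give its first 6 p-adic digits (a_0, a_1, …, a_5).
Σ a^n = 1/(1 − a) = 1/15973;  first 6 digits = (1, 0, 0, 10, 9, 10)

v_11(a) = 3 ≥ 1, so the series converges in ℤ_11 to 1/(1 − a) = 1/(1 − (-15972)) = 1/15973. Expand this rational in ℤ_11: compute digits iteratively via d_i = x_i mod 11, x_{i+1} = (x_i − d_i)/11. The first 6 digits are (1, 0, 0, 10, 9, 10).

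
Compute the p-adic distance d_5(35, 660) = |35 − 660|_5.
d_5(35, 660) = 1/625

Step 1 — x − y = 35 − 660 = -625. Step 2 — v_5(-625) = 4 (factor: -625 = −(5^4 · 1); the sign does not affect v_p). Step 3 — |x − y|_5 = 5^{-4} = 1/625.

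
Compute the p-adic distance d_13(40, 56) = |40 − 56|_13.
d_13(40, 56) = 1

Step 1 — x − y = 40 − 56 = -16. Step 2 — v_13(-16) = 0 (factor: -16 = −(13^0 · 16); the sign does not affect v_p). Step 3 — |x − y|_13 = 13^{0} = 1.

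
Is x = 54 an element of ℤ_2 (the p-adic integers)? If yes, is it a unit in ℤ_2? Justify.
x ∈ ℤ_2 but not a unit; v_2(x) = 1 > 0

ℤ_2 = {x ∈ ℚ_2 : v_2(x) ≥ 0} and ℤ_2^× = {x ∈ ℤ_2 : v_2(x) = 0}. Here v_2(54) = v_2(num) − v_2(den) = 1; compare against these criteria.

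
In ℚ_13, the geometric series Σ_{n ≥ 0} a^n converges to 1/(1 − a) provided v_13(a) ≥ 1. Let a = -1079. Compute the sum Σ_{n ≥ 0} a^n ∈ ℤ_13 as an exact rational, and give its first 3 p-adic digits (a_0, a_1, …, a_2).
Σ a^n = 1/(1 − a) = 1/1080;  first 3 digits = (1, 8, 5)

v_13(a) = 1 ≥ 1, so the series converges in ℤ_13 to 1/(1 − a) = 1/(1 − (-1079)) = 1/1080. Expand this rational in ℤ_13: compute digits iteratively via d_i = x_i mod 13, x_{i+1} = (x_i − d_i)/13. The first 3 digits are (1, 8, 5).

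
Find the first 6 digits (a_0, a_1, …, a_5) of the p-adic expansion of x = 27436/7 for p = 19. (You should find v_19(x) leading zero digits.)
(a_0, …, a_5) = (0, 0, 0, 6, 16, 10)

v_19(27436/7) = 3, so a_0 = ... = a_2 = 0. Factor out: x = 19^3 · u with u = 4/7 a unit in ℤ_19. Expand u iteratively via a_{v+i} = u_i mod 19, u_{i+1} = (u_i − a_{v+i})/19:
  u_0 = 4/7;  a_3 = 6;  u_1 = (u_0 − 6)/19 = -2/7
  u_1 = -2/7;  a_4 = 16;  u_2 = (u_1 − 16)/19 = -6/7
  u_2 = -6/7;  a_5 = 10;  u_3 = (u_2 − 10)/19 = -4/7
Digits: (0, 0, 0, 6, 16, 10).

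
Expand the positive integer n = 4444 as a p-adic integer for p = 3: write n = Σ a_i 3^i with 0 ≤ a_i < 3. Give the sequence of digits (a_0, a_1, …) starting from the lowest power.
(a_0, a_1, …) = (1, 2, 1, 2, 0, 0, 0, 2)

Repeated division by 3 gives the digits low-to-high: 4444 = 1 + 2·3^1 + 1·3^2 + 2·3^3 + 2·3^7. Digit sequence: (1, 2, 1, 2, 0, 0, 0, 2).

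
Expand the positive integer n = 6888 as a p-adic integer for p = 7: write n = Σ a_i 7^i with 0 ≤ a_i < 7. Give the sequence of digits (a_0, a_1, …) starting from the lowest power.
(a_0, a_1, …) = (0, 4, 0, 6, 2)

Repeated division by 7 gives the digits low-to-high: 6888 = 4·7^1 + 6·7^3 + 2·7^4. Digit sequence: (0, 4, 0, 6, 2).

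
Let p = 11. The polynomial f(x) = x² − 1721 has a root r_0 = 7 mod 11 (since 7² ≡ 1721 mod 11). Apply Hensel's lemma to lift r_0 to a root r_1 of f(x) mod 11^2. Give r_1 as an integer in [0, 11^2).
r_1 = 40 (mod 121)

Hensel's recurrence: r_{i+1} = r_i − f(r_i)·(f′(r_i))^{-1} mod 11^{i+2}, with f′(x) = 2x. Iterate:
  r_0 = 7 (mod 11)
  r_1 = 40 (mod 121)
Final: r_1 = 40, and one checks f(r_1) ≡ 0 mod 11^2.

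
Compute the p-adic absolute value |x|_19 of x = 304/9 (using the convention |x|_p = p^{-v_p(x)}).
|304/9|_19 = 1/19

Step 1 — compute v_19(x) by factoring powers of 19 out of the numerator and denominator: v_19(304/9) = 1. Step 2 — apply |x|_p = p^{-v_p(x)} = 19^{-1} = 1/19.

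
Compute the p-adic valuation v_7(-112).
v_7(-112) = 1

v_7(n) is the largest exponent k such that 7^k divides n. Factor out: -112 = -7^1 · 16. (Sign doesn't affect v_p.) So v_7(-112) = 1.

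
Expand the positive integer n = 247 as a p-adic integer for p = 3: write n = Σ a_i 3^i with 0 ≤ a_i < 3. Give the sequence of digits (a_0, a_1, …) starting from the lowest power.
(a_0, a_1, …) = (1, 1, 0, 0, 0, 1)

Repeated division by 3 gives the digits low-to-high: 247 = 1 + 1·3^1 + 1·3^5. Digit sequence: (1, 1, 0, 0, 0, 1).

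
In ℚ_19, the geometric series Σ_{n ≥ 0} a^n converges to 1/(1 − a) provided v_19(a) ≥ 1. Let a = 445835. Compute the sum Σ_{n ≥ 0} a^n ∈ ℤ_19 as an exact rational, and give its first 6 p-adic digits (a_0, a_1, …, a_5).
Σ a^n = 1/(1 − a) = -1/445834;  first 6 digits = (1, 0, 0, 8, 3, 0)

v_19(a) = 3 ≥ 1, so the series converges in ℤ_19 to 1/(1 − a) = 1/(1 − 445835) = -1/445834. Expand this rational in ℤ_19: compute digits iteratively via d_i = x_i mod 19, x_{i+1} = (x_i − d_i)/19. The first 6 digits are (1, 0, 0, 8, 3, 0).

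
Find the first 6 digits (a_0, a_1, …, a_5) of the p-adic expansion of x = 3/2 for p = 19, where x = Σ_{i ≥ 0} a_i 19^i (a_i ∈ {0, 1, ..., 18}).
(a_0, …, a_5) = (11, 9, 9, 9, 9, 9)

v_19(3/2) = 0 (numerator and denominator both coprime to 19), so x ∈ ℤ_19^×. Compute digits iteratively via a_i = x_i mod 19, x_{i+1} = (x_i − a_i)/19, with x_0 = x:
  x_0 = 3/2;  a_0 = 11;  x_1 = (x_0 − 11)/19 = -1/2
  x_1 = -1/2;  a_1 = 9;  x_2 = (x_1 − 9)/19 = -1/2
  x_2 = -1/2;  a_2 = 9;  x_3 = (x_2 − 9)/19 = -1/2
  x_3 = -1/2;  a_3 = 9;  x_4 = (x_3 − 9)/19 = -1/2
  x_4 = -1/2;  a_4 = 9;  x_5 = (x_4 − 9)/19 = -1/2
  x_5 = -1/2;  a_5 = 9;  x_6 = (x_5 − 9)/19 = -1/2
Digits: (11, 9, 9, 9, 9, 9).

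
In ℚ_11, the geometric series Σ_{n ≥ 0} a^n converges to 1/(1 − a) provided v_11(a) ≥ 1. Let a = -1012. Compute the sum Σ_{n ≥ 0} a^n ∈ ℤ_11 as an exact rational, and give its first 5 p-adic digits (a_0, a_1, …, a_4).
Σ a^n = 1/(1 − a) = 1/1013;  first 5 digits = (1, 7, 7, 0, 2)

v_11(a) = 1 ≥ 1, so the series converges in ℤ_11 to 1/(1 − a) = 1/(1 − (-1012)) = 1/1013. Expand this rational in ℤ_11: compute digits iteratively via d_i = x_i mod 11, x_{i+1} = (x_i − d_i)/11. The first 5 digits are (1, 7, 7, 0, 2).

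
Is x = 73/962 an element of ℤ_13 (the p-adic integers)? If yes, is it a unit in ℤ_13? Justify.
x ∉ ℤ_13 (v_13(x) = -1 < 0)

ℤ_13 = {x ∈ ℚ_13 : v_13(x) ≥ 0} and ℤ_13^× = {x ∈ ℤ_13 : v_13(x) = 0}. Here v_13(73/962) = v_13(num) − v_13(den) = -1; compare against these criteria.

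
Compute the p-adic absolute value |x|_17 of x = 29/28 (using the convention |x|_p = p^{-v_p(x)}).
|29/28|_17 = 1

Step 1 — compute v_17(x) by factoring powers of 17 out of the numerator and denominator: v_17(29/28) = 0. Step 2 — apply |x|_p = p^{-v_p(x)} = 17^{0} = 1.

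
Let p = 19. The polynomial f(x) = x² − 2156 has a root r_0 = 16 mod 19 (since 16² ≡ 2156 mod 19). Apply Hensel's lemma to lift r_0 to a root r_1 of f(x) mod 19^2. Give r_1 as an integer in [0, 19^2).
r_1 = 301 (mod 361)

Hensel's recurrence: r_{i+1} = r_i − f(r_i)·(f′(r_i))^{-1} mod 19^{i+2}, with f′(x) = 2x. Iterate:
  r_0 = 16 (mod 19)
  r_1 = 301 (mod 361)
Final: r_1 = 301, and one checks f(r_1) ≡ 0 mod 19^2.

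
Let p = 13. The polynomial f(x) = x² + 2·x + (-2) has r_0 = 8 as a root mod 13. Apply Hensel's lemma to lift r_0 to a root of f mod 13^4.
r_3 = 9862 (mod 28561)

Hensel: r_{i+1} = r_i − f(r_i)·(f′(r_i))^{-1} mod 13^{i+2}, f′(x) = 2x + 2. Iterate:
  r_0 = 8 (mod 13)
  r_1 = 60 (mod 169)
  r_2 = 1074 (mod 2197)
  r_3 = 9862 (mod 28561)
Final: r = 9862 satisfies f(r) ≡ 0 mod 13^4.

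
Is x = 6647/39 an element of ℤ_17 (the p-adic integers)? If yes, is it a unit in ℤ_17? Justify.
x ∈ ℤ_17 but not a unit; v_17(x) = 2 > 0

ℤ_17 = {x ∈ ℚ_17 : v_17(x) ≥ 0} and ℤ_17^× = {x ∈ ℤ_17 : v_17(x) = 0}. Here v_17(6647/39) = v_17(num) − v_17(den) = 2; compare against these criteria.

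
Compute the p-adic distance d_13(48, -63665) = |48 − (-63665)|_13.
d_13(48, -63665) = 1/2197

Step 1 — x − y = 48 − (-63665) = 63713. Step 2 — v_13(63713) = 3 (factor: 63713 = (13^3 · 29); the sign does not affect v_p). Step 3 — |x − y|_13 = 13^{-3} = 1/2197.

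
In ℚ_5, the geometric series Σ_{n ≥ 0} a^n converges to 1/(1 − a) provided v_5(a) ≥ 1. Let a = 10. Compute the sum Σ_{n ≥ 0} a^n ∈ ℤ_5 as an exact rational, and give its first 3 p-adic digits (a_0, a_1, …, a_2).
Σ a^n = 1/(1 − a) = -1/9;  first 3 digits = (1, 2, 4)

v_5(a) = 1 ≥ 1, so the series converges in ℤ_5 to 1/(1 − a) = 1/(1 − 10) = -1/9. Expand this rational in ℤ_5: compute digits iteratively via d_i = x_i mod 5, x_{i+1} = (x_i − d_i)/5. The first 3 digits are (1, 2, 4).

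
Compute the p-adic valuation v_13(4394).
v_13(4394) = 3

v_13(n) is the largest exponent k such that 13^k divides n. Factor out: 4394 = 13^3 · 2. (Sign doesn't affect v_p.) So v_13(4394) = 3.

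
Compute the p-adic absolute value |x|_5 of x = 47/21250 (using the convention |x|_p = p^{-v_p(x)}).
|47/21250|_5 = 625

Step 1 — compute v_5(x) by factoring powers of 5 out of the numerator and denominator: v_5(47/21250) = -4. Step 2 — apply |x|_p = p^{-v_p(x)} = 5^{4} = 625.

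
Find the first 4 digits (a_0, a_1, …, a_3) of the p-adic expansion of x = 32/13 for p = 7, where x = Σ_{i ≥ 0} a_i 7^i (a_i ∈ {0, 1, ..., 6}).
(a_0, …, a_3) = (3, 1, 2, 4)

v_7(32/13) = 0 (numerator and denominator both coprime to 7), so x ∈ ℤ_7^×. Compute digits iteratively via a_i = x_i mod 7, x_{i+1} = (x_i − a_i)/7, with x_0 = x:
  x_0 = 32/13;  a_0 = 3;  x_1 = (x_0 − 3)/7 = -1/13
  x_1 = -1/13;  a_1 = 1;  x_2 = (x_1 − 1)/7 = -2/13
  x_2 = -2/13;  a_2 = 2;  x_3 = (x_2 − 2)/7 = -4/13
  x_3 = -4/13;  a_3 = 4;  x_4 = (x_3 − 4)/7 = -8/13
Digits: (3, 1, 2, 4).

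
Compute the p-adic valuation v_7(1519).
v_7(1519) = 2

v_7(n) is the largest exponent k such that 7^k divides n. Factor out: 1519 = 7^2 · 31. (Sign doesn't affect v_p.) So v_7(1519) = 2.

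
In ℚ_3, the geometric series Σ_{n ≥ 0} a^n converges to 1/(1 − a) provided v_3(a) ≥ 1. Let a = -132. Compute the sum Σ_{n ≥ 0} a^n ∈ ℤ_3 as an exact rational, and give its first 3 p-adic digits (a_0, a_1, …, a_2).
Σ a^n = 1/(1 − a) = 1/133;  first 3 digits = (1, 1, 1)

v_3(a) = 1 ≥ 1, so the series converges in ℤ_3 to 1/(1 − a) = 1/(1 − (-132)) = 1/133. Expand this rational in ℤ_3: compute digits iteratively via d_i = x_i mod 3, x_{i+1} = (x_i − d_i)/3. The first 3 digits are (1, 1, 1).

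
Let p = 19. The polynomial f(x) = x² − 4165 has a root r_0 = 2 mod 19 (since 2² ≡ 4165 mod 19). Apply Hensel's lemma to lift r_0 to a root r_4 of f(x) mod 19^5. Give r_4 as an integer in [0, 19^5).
r_4 = 106364 (mod 2476099)

Hensel's recurrence: r_{i+1} = r_i − f(r_i)·(f′(r_i))^{-1} mod 19^{i+2}, with f′(x) = 2x. Iterate:
  r_0 = 2 (mod 19)
  r_1 = 230 (mod 361)
  r_2 = 3479 (mod 6859)
  r_3 = 106364 (mod 130321)
  r_4 = 106364 (mod 2476099)
Final: r_4 = 106364, and one checks f(r_4) ≡ 0 mod 19^5.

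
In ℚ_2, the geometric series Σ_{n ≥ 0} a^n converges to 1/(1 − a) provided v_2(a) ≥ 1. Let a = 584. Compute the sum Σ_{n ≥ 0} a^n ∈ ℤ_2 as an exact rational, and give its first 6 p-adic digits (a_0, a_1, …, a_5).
Σ a^n = 1/(1 − a) = -1/583;  first 6 digits = (1, 0, 0, 1, 0, 0)

v_2(a) = 3 ≥ 1, so the series converges in ℤ_2 to 1/(1 − a) = 1/(1 − 584) = -1/583. Expand this rational in ℤ_2: compute digits iteratively via d_i = x_i mod 2, x_{i+1} = (x_i − d_i)/2. The first 6 digits are (1, 0, 0, 1, 0, 0).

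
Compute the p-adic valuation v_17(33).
v_17(33) = 0

v_17(n) is the largest exponent k such that 17^k divides n. Factor out: 33 = 17^0 · 33. (Sign doesn't affect v_p.) So v_17(33) = 0.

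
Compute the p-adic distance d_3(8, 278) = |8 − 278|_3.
d_3(8, 278) = 1/27

Step 1 — x − y = 8 − 278 = -270. Step 2 — v_3(-270) = 3 (factor: -270 = −(3^3 · 10); the sign does not affect v_p). Step 3 — |x − y|_3 = 3^{-3} = 1/27.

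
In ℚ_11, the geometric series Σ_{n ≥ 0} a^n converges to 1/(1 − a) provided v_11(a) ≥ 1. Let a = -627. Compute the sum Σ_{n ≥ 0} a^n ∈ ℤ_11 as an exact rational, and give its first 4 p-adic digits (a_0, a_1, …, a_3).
Σ a^n = 1/(1 − a) = 1/628;  first 4 digits = (1, 9, 9, 0)

v_11(a) = 1 ≥ 1, so the series converges in ℤ_11 to 1/(1 − a) = 1/(1 − (-627)) = 1/628. Expand this rational in ℤ_11: compute digits iteratively via d_i = x_i mod 11, x_{i+1} = (x_i − d_i)/11. The first 4 digits are (1, 9, 9, 0).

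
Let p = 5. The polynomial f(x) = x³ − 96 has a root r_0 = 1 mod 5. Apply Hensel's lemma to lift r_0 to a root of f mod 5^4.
r_3 = 141 (mod 625)

Hensel: r_{i+1} = r_i − f(r_i)/f′(r_i) mod 5^{i+2}, where f′(x) = 3x². Iterate:
  r_0 = 1 (mod 5)
  r_1 = 16 (mod 25)
  r_2 = 16 (mod 125)
  r_3 = 141 (mod 625)
Final: r = 141 with f(r) ≡ 0 mod 5^4.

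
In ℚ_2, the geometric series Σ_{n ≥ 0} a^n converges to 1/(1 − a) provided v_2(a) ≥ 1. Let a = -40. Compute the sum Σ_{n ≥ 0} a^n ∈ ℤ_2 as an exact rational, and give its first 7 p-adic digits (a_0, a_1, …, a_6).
Σ a^n = 1/(1 − a) = 1/41;  first 7 digits = (1, 0, 0, 1, 1, 0, 0)

v_2(a) = 3 ≥ 1, so the series converges in ℤ_2 to 1/(1 − a) = 1/(1 − (-40)) = 1/41. Expand this rational in ℤ_2: compute digits iteratively via d_i = x_i mod 2, x_{i+1} = (x_i − d_i)/2. The first 7 digits are (1, 0, 0, 1, 1, 0, 0).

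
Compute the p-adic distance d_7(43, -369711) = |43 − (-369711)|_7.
d_7(43, -369711) = 1/16807

Step 1 — x − y = 43 − (-369711) = 369754. Step 2 — v_7(369754) = 5 (factor: 369754 = (7^5 · 22); the sign does not affect v_p). Step 3 — |x − y|_7 = 7^{-5} = 1/16807.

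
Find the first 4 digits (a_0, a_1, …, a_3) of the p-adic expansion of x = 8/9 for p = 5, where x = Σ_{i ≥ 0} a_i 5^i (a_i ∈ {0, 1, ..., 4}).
(a_0, …, a_3) = (2, 2, 4, 3)

v_5(8/9) = 0 (numerator and denominator both coprime to 5), so x ∈ ℤ_5^×. Compute digits iteratively via a_i = x_i mod 5, x_{i+1} = (x_i − a_i)/5, with x_0 = x:
  x_0 = 8/9;  a_0 = 2;  x_1 = (x_0 − 2)/5 = -2/9
  x_1 = -2/9;  a_1 = 2;  x_2 = (x_1 − 2)/5 = -4/9
  x_2 = -4/9;  a_2 = 4;  x_3 = (x_2 − 4)/5 = -8/9
  x_3 = -8/9;  a_3 = 3;  x_4 = (x_3 − 3)/5 = -7/9
Digits: (2, 2, 4, 3).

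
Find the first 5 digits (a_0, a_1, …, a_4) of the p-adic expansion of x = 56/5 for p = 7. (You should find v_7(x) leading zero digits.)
(a_0, …, a_4) = (0, 3, 4, 5, 2)

v_7(56/5) = 1, so a_0 = ... = a_0 = 0. Factor out: x = 7^1 · u with u = 8/5 a unit in ℤ_7. Expand u iteratively via a_{v+i} = u_i mod 7, u_{i+1} = (u_i − a_{v+i})/7:
  u_0 = 8/5;  a_1 = 3;  u_1 = (u_0 − 3)/7 = -1/5
  u_1 = -1/5;  a_2 = 4;  u_2 = (u_1 − 4)/7 = -3/5
  u_2 = -3/5;  a_3 = 5;  u_3 = (u_2 − 5)/7 = -4/5
  u_3 = -4/5;  a_4 = 2;  u_4 = (u_3 − 2)/7 = -2/5
Digits: (0, 3, 4, 5, 2).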